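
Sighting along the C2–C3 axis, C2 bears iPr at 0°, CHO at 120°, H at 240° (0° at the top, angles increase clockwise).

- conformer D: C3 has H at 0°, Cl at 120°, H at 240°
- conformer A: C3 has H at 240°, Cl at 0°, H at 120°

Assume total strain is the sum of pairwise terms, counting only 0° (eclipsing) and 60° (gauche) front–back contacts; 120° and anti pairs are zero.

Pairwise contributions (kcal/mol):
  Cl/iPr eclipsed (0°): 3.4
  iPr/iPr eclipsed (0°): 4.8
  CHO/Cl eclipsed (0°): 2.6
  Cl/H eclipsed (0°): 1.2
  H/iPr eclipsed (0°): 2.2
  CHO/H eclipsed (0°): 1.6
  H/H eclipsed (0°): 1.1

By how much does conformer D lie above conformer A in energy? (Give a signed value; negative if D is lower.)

D is eclipsed. iPr at 0° is eclipsed with H at 0° (2.2); CHO at 120° is eclipsed with Cl at 120° (2.6); H at 240° is eclipsed with H at 240° (1.1). Total 5.9 kcal/mol.
A is eclipsed. iPr at 0° is eclipsed with Cl at 0° (3.4); CHO at 120° is eclipsed with H at 120° (1.6); H at 240° is eclipsed with H at 240° (1.1). Total 6.1 kcal/mol.
E(D) − E(A) = 5.9 − 6.1 = -0.2 kcal/mol.

-0.2 kcal/mol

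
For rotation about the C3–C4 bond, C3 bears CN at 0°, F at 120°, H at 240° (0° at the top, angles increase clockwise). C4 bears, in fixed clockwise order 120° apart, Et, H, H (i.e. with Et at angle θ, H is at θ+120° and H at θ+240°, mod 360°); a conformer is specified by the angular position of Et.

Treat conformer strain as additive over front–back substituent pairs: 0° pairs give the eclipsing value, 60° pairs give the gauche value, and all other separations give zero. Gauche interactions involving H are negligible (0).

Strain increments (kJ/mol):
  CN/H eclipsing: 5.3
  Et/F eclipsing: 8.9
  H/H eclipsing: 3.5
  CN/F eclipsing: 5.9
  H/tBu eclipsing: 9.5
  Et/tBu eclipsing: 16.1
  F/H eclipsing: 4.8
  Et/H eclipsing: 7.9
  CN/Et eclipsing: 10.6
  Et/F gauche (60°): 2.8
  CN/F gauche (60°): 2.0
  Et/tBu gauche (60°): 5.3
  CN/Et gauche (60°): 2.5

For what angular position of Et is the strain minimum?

300°

Et at 0° (eclipsed): CN–Et eclipsed, F–H eclipsed, H–H eclipsed; 10.6 + 4.8 + 3.5 = 18.9 kJ/mol.
Et at 60° (staggered): CN–Et gauche, F–Et gauche; 2.5 + 2.8 = 5.3 kJ/mol.
Et at 120° (eclipsed): CN–H eclipsed, F–Et eclipsed, H–H eclipsed; 5.3 + 8.9 + 3.5 = 17.7 kJ/mol.
Et at 180° (staggered): F–Et gauche; 2.8 = 2.8 kJ/mol.
Et at 240° (eclipsed): CN–H eclipsed, F–H eclipsed, H–Et eclipsed; 5.3 + 4.8 + 7.9 = 18.0 kJ/mol.
Et at 300° (staggered): CN–Et gauche; 2.5 = 2.5 kJ/mol.
The minimum (2.5 kJ/mol) occurs with Et at 300°.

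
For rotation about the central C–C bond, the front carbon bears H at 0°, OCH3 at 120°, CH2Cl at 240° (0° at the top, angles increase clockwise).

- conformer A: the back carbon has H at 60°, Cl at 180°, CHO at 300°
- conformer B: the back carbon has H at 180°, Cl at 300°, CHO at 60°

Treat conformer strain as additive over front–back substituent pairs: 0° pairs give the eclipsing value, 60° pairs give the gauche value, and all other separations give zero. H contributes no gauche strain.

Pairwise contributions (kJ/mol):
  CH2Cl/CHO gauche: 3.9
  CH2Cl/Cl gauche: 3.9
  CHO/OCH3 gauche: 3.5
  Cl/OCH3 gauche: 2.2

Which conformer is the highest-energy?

A

A (staggered): OCH3–Cl gauche, CH2Cl–Cl gauche, CH2Cl–CHO gauche; 2.2 + 3.9 + 3.9 = 10.0 kJ/mol.
B (staggered): OCH3–CHO gauche, CH2Cl–Cl gauche; 3.5 + 3.9 = 7.4 kJ/mol.
A has the highest total (10.0 kJ/mol).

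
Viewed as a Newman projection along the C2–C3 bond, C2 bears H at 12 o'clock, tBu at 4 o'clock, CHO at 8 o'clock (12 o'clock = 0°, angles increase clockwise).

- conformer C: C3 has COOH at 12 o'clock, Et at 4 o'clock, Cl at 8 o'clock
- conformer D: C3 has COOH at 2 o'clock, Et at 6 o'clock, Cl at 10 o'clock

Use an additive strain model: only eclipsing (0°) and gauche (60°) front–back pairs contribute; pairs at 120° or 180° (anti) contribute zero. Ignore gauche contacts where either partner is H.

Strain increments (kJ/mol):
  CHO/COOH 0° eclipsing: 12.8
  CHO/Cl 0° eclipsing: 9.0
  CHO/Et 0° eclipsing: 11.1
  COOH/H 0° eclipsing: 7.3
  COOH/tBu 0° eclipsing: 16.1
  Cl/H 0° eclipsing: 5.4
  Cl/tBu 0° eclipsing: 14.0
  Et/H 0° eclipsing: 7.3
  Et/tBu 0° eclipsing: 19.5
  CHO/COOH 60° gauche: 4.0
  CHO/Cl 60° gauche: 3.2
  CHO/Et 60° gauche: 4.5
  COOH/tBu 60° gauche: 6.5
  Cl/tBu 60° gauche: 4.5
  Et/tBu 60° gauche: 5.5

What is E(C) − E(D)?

C (eclipsed): H–COOH eclipsed, tBu–Et eclipsed, CHO–Cl eclipsed; 7.3 + 19.5 + 9.0 = 35.8 kJ/mol.
D (staggered): tBu–COOH gauche, tBu–Et gauche, CHO–Et gauche, CHO–Cl gauche; 6.5 + 5.5 + 4.5 + 3.2 = 19.7 kJ/mol.
E(C) − E(D) = 35.8 − 19.7 = +16.1 kJ/mol.

+16.1 kJ/mol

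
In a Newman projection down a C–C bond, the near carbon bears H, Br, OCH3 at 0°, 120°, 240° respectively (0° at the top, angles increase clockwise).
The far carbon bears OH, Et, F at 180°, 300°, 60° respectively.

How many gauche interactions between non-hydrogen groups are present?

Non-H gauche pairs: Br(120°)/OH(180°); Br(120°)/F(60°); OCH3(240°)/OH(180°); OCH3(240°)/Et(300°) — 4 interactions.

4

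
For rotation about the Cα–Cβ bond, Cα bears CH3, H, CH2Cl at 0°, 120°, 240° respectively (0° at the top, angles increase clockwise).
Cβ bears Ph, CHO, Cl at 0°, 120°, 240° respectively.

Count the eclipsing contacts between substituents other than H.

Non-H eclipsing pairs: CH3(0°)/Ph(0°); CH2Cl(240°)/Cl(240°) — 2 interactions.

2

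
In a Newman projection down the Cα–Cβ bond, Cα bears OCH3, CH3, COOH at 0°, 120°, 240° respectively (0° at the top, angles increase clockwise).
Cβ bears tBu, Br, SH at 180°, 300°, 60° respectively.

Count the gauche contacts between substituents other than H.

6

Non-H gauche pairs: OCH3(0°)/Br(300°); OCH3(0°)/SH(60°); CH3(120°)/tBu(180°); CH3(120°)/SH(60°); COOH(240°)/tBu(180°); COOH(240°)/Br(300°) — 6 interactions.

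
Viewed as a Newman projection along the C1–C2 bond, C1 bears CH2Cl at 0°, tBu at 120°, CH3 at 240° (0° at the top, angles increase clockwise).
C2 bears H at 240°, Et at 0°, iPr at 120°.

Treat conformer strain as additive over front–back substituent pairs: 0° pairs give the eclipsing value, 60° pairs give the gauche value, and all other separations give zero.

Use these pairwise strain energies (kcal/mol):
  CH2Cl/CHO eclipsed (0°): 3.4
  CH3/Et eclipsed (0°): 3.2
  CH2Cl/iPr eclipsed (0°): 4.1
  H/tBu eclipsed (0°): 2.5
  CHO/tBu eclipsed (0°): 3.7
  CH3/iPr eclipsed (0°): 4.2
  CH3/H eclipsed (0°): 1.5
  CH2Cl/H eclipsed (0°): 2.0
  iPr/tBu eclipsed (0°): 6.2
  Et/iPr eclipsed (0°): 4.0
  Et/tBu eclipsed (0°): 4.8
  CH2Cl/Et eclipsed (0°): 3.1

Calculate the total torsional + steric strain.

This conformer (eclipsed): CH2Cl–Et eclipsed, tBu–iPr eclipsed, CH3–H eclipsed; 3.1 + 6.2 + 1.5 = 10.8 kcal/mol.

10.8 kcal/mol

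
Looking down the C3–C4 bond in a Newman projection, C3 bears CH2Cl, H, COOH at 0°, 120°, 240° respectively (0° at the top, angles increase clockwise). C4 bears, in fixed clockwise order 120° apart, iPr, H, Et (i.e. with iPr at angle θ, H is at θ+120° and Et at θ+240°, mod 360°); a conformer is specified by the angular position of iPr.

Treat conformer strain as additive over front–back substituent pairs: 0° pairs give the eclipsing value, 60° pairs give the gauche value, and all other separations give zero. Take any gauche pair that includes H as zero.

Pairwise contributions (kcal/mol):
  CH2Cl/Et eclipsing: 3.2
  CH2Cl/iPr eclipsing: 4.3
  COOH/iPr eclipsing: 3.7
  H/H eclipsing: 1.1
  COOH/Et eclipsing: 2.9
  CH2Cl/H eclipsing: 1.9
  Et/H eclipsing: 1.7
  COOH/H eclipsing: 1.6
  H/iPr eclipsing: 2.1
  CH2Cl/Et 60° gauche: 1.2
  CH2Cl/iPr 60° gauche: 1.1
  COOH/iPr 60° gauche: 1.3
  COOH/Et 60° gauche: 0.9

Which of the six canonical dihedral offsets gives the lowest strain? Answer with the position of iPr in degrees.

iPr at 0° is eclipsed. CH2Cl at 0° is eclipsed with iPr at 0° (4.3); H at 120° is eclipsed with H at 120° (1.1); COOH at 240° is eclipsed with Et at 240° (2.9). Total 8.3 kcal/mol.
iPr at 60° is staggered. CH2Cl at 0° is gauche with iPr at 60° (1.1); CH2Cl at 0° is gauche with Et at 300° (1.2); COOH at 240° is gauche with Et at 300° (0.9). Total 3.2 kcal/mol.
iPr at 120° is eclipsed. CH2Cl at 0° is eclipsed with Et at 0° (3.2); H at 120° is eclipsed with iPr at 120° (2.1); COOH at 240° is eclipsed with H at 240° (1.6). Total 6.9 kcal/mol.
iPr at 180° is staggered. CH2Cl at 0° is gauche with Et at 60° (1.2); COOH at 240° is gauche with iPr at 180° (1.3). Total 2.5 kcal/mol.
iPr at 240° is eclipsed. CH2Cl at 0° is eclipsed with H at 0° (1.9); H at 120° is eclipsed with Et at 120° (1.7); COOH at 240° is eclipsed with iPr at 240° (3.7). Total 7.3 kcal/mol.
iPr at 300° is staggered. CH2Cl at 0° is gauche with iPr at 300° (1.1); COOH at 240° is gauche with iPr at 300° (1.3); COOH at 240° is gauche with Et at 180° (0.9). Total 3.3 kcal/mol.
The minimum (2.5 kcal/mol) occurs with iPr at 180°.

180°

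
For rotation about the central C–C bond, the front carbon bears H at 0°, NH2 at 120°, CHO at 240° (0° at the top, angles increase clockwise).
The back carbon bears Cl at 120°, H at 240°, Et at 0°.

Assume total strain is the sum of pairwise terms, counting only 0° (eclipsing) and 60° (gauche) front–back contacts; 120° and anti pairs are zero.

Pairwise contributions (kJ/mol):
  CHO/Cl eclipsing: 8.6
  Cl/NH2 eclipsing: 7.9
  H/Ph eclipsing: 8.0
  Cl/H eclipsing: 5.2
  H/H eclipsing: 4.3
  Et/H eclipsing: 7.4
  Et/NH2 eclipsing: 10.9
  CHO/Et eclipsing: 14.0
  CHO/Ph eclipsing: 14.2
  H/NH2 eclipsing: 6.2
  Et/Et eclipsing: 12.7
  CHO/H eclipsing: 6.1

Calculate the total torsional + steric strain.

21.4 kJ/mol

This conformer (eclipsed): H(0°)/Et(0°) eclipsed 7.4; NH2(120°)/Cl(120°) eclipsed 7.9; CHO(240°)/H(240°) eclipsed 6.1 → 21.4 kJ/mol.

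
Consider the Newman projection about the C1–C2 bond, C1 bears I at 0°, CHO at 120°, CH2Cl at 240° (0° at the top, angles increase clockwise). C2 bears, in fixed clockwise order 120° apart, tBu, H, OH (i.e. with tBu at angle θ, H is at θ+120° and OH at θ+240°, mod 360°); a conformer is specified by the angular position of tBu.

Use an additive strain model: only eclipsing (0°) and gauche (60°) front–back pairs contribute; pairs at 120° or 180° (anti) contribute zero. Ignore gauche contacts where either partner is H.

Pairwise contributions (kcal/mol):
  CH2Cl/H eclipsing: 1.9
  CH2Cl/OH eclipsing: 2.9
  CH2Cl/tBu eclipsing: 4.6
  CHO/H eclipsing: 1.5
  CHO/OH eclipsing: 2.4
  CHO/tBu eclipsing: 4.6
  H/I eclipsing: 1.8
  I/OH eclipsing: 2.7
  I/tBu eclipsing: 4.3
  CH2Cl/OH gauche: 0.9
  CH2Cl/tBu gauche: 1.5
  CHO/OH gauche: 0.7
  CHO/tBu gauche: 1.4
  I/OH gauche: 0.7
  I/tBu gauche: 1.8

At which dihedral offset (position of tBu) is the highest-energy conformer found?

tBu at 0° (eclipsed): I(0°)/tBu(0°) eclipsed 4.3; CHO(120°)/H(120°) eclipsed 1.5; CH2Cl(240°)/OH(240°) eclipsed 2.9 → 8.7 kcal/mol.
tBu at 60° (staggered): I(0°)/tBu(60°) gauche 1.8; I(0°)/OH(300°) gauche 0.7; CHO(120°)/tBu(60°) gauche 1.4; CH2Cl(240°)/OH(300°) gauche 0.9 → 4.8 kcal/mol.
tBu at 120° (eclipsed): I(0°)/OH(0°) eclipsed 2.7; CHO(120°)/tBu(120°) eclipsed 4.6; CH2Cl(240°)/H(240°) eclipsed 1.9 → 9.2 kcal/mol.
tBu at 180° (staggered): I(0°)/OH(60°) gauche 0.7; CHO(120°)/tBu(180°) gauche 1.4; CHO(120°)/OH(60°) gauche 0.7; CH2Cl(240°)/tBu(180°) gauche 1.5 → 4.3 kcal/mol.
tBu at 240° (eclipsed): I(0°)/H(0°) eclipsed 1.8; CHO(120°)/OH(120°) eclipsed 2.4; CH2Cl(240°)/tBu(240°) eclipsed 4.6 → 8.8 kcal/mol.
tBu at 300° (staggered): I(0°)/tBu(300°) gauche 1.8; CHO(120°)/OH(180°) gauche 0.7; CH2Cl(240°)/tBu(300°) gauche 1.5; CH2Cl(240°)/OH(180°) gauche 0.9 → 4.9 kcal/mol.
The maximum (9.2 kcal/mol) occurs with tBu at 120°.

120°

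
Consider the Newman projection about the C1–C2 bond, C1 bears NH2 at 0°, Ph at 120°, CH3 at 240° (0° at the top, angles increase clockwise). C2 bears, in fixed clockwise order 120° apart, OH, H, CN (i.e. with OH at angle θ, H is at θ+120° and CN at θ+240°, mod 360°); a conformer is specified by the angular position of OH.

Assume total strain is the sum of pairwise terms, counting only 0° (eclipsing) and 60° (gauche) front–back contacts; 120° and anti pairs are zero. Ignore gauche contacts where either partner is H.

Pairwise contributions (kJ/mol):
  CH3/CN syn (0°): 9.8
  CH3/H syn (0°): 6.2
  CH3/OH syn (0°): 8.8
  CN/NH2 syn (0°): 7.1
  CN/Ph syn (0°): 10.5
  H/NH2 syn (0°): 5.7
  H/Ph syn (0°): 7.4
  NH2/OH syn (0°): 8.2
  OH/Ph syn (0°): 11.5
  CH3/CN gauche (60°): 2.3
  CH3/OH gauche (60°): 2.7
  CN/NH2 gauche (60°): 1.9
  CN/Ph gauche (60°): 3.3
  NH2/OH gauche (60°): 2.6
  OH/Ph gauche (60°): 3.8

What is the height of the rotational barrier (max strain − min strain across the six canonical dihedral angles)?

OH at 0° (eclipsed): NH2–OH eclipsed, Ph–H eclipsed, CH3–CN eclipsed; 8.2 + 7.4 + 9.8 = 25.4 kJ/mol.
OH at 60° (staggered): NH2–OH gauche, NH2–CN gauche, Ph–OH gauche, CH3–CN gauche; 2.6 + 1.9 + 3.8 + 2.3 = 10.6 kJ/mol.
OH at 120° (eclipsed): NH2–CN eclipsed, Ph–OH eclipsed, CH3–H eclipsed; 7.1 + 11.5 + 6.2 = 24.8 kJ/mol.
OH at 180° (staggered): NH2–CN gauche, Ph–OH gauche, Ph–CN gauche, CH3–OH gauche; 1.9 + 3.8 + 3.3 + 2.7 = 11.7 kJ/mol.
OH at 240° (eclipsed): NH2–H eclipsed, Ph–CN eclipsed, CH3–OH eclipsed; 5.7 + 10.5 + 8.8 = 25.0 kJ/mol.
OH at 300° (staggered): NH2–OH gauche, Ph–CN gauche, CH3–OH gauche, CH3–CN gauche; 2.6 + 3.3 + 2.7 + 2.3 = 10.9 kJ/mol.
Max at 0° (25.4 kJ/mol), min at 60° (10.6 kJ/mol); barrier = 14.8 kJ/mol.

14.8 kJ/mol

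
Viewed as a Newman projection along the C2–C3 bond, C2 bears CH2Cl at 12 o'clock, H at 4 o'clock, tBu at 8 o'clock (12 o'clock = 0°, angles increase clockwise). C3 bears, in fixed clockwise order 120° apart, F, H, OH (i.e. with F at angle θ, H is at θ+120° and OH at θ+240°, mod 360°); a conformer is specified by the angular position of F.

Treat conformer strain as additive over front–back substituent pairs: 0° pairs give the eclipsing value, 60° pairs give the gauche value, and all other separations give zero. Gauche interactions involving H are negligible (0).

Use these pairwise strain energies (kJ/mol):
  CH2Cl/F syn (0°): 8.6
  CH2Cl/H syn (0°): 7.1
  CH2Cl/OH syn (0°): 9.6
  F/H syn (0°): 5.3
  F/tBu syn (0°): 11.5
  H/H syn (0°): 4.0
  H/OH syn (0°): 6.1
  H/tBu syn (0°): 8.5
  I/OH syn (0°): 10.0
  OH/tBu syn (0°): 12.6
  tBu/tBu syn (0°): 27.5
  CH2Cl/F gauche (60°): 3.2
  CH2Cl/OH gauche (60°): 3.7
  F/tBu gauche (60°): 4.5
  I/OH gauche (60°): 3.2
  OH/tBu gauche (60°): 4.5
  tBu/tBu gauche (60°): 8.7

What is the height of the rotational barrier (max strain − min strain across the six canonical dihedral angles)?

F at 0° (eclipsed): CH2Cl–F eclipsed, H–H eclipsed, tBu–OH eclipsed; 8.6 + 4.0 + 12.6 = 25.2 kJ/mol.
F at 60° (staggered): CH2Cl–F gauche, CH2Cl–OH gauche, tBu–OH gauche; 3.2 + 3.7 + 4.5 = 11.4 kJ/mol.
F at 120° (eclipsed): CH2Cl–OH eclipsed, H–F eclipsed, tBu–H eclipsed; 9.6 + 5.3 + 8.5 = 23.4 kJ/mol.
F at 180° (staggered): CH2Cl–OH gauche, tBu–F gauche; 3.7 + 4.5 = 8.2 kJ/mol.
F at 240° (eclipsed): CH2Cl–H eclipsed, H–OH eclipsed, tBu–F eclipsed; 7.1 + 6.1 + 11.5 = 24.7 kJ/mol.
F at 300° (staggered): CH2Cl–F gauche, tBu–F gauche, tBu–OH gauche; 3.2 + 4.5 + 4.5 = 12.2 kJ/mol.
Max at 0° (25.2 kJ/mol), min at 180° (8.2 kJ/mol); barrier = 17.0 kJ/mol.

17.0 kJ/mol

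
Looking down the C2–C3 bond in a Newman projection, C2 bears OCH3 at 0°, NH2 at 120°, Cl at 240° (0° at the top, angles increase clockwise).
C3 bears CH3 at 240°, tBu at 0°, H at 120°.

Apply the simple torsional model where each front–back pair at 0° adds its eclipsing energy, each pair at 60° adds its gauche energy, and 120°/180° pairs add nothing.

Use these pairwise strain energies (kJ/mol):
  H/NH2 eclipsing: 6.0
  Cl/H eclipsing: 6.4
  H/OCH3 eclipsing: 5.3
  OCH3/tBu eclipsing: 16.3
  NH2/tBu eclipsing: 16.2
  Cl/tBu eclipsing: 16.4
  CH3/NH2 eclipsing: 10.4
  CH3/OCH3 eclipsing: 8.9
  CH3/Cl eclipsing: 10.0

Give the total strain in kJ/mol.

This conformer is eclipsed. OCH3 at 0° is eclipsed with tBu at 0° (16.3); NH2 at 120° is eclipsed with H at 120° (6.0); Cl at 240° is eclipsed with CH3 at 240° (10.0). Total 32.3 kJ/mol.

32.3 kJ/mol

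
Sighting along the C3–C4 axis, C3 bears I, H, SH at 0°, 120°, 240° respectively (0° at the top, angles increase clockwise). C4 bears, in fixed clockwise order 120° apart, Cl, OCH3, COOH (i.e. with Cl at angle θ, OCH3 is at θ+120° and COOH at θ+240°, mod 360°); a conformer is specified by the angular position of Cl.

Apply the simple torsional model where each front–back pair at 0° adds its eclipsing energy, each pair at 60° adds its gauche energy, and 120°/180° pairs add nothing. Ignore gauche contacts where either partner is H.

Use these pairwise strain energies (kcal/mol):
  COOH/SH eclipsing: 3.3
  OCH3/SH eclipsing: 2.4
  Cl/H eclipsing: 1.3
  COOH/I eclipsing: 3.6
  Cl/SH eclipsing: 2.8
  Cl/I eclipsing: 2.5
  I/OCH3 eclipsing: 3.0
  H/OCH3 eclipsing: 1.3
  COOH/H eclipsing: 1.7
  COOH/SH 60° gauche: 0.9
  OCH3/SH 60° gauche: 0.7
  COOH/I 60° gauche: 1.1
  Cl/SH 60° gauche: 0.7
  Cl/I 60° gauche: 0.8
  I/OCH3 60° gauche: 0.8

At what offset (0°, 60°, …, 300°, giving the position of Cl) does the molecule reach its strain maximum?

240°

Cl at 0° is eclipsed. I at 0° is eclipsed with Cl at 0° (2.5); H at 120° is eclipsed with OCH3 at 120° (1.3); SH at 240° is eclipsed with COOH at 240° (3.3). Total 7.1 kcal/mol.
Cl at 60° is staggered. I at 0° is gauche with Cl at 60° (0.8); I at 0° is gauche with COOH at 300° (1.1); SH at 240° is gauche with OCH3 at 180° (0.7); SH at 240° is gauche with COOH at 300° (0.9). Total 3.5 kcal/mol.
Cl at 120° is eclipsed. I at 0° is eclipsed with COOH at 0° (3.6); H at 120° is eclipsed with Cl at 120° (1.3); SH at 240° is eclipsed with OCH3 at 240° (2.4). Total 7.3 kcal/mol.
Cl at 180° is staggered. I at 0° is gauche with OCH3 at 300° (0.8); I at 0° is gauche with COOH at 60° (1.1); SH at 240° is gauche with Cl at 180° (0.7); SH at 240° is gauche with OCH3 at 300° (0.7). Total 3.3 kcal/mol.
Cl at 240° is eclipsed. I at 0° is eclipsed with OCH3 at 0° (3.0); H at 120° is eclipsed with COOH at 120° (1.7); SH at 240° is eclipsed with Cl at 240° (2.8). Total 7.5 kcal/mol.
Cl at 300° is staggered. I at 0° is gauche with Cl at 300° (0.8); I at 0° is gauche with OCH3 at 60° (0.8); SH at 240° is gauche with Cl at 300° (0.7); SH at 240° is gauche with COOH at 180° (0.9). Total 3.2 kcal/mol.
The maximum (7.5 kcal/mol) occurs with Cl at 240°.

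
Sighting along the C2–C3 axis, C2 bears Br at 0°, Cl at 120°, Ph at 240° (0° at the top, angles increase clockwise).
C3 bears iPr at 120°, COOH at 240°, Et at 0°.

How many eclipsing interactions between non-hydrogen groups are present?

Non-H eclipsing pairs: Br(0°)/Et(0°); Cl(120°)/iPr(120°); Ph(240°)/COOH(240°) — 3 interactions.

3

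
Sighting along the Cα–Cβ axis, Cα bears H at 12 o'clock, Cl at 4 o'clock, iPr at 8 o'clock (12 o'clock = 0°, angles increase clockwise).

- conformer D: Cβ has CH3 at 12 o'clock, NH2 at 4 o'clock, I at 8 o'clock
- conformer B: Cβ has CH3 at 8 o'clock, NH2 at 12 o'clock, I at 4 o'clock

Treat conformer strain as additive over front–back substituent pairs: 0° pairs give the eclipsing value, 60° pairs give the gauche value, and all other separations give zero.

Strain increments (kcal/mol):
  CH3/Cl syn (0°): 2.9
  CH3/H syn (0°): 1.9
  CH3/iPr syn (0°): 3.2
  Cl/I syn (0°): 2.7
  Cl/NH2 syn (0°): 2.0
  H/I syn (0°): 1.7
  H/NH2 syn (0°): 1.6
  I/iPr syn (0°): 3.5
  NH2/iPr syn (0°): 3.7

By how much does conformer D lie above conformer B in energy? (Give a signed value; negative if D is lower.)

D (eclipsed): H(0°)/CH3(0°) eclipsed 1.9; Cl(120°)/NH2(120°) eclipsed 2.0; iPr(240°)/I(240°) eclipsed 3.5 → 7.4 kcal/mol.
B (eclipsed): H(0°)/NH2(0°) eclipsed 1.6; Cl(120°)/I(120°) eclipsed 2.7; iPr(240°)/CH3(240°) eclipsed 3.2 → 7.5 kcal/mol.
E(D) − E(B) = 7.4 − 7.5 = -0.1 kcal/mol.

-0.1 kcal/mol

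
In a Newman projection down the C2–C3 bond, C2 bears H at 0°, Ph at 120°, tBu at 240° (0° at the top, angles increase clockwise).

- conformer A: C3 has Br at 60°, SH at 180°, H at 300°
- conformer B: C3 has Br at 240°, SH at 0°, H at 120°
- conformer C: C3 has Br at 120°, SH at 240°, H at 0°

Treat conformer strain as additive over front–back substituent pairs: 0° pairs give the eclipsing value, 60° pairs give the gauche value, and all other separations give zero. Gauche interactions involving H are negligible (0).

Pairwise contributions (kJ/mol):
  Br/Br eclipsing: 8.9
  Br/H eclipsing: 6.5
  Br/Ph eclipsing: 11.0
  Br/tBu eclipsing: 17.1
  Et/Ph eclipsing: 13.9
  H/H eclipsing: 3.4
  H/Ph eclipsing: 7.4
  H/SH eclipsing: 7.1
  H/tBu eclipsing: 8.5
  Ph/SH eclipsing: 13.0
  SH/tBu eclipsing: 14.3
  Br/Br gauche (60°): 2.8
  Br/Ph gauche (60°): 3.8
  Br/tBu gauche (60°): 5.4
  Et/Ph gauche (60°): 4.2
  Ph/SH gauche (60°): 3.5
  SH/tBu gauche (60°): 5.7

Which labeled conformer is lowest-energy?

A

A (staggered): Ph(120°)/Br(60°) gauche 3.8; Ph(120°)/SH(180°) gauche 3.5; tBu(240°)/SH(180°) gauche 5.7 → 13.0 kJ/mol.
B (eclipsed): H(0°)/SH(0°) eclipsed 7.1; Ph(120°)/H(120°) eclipsed 7.4; tBu(240°)/Br(240°) eclipsed 17.1 → 31.6 kJ/mol.
C (eclipsed): H(0°)/H(0°) eclipsed 3.4; Ph(120°)/Br(120°) eclipsed 11.0; tBu(240°)/SH(240°) eclipsed 14.3 → 28.7 kJ/mol.
A has the lowest total (13.0 kJ/mol).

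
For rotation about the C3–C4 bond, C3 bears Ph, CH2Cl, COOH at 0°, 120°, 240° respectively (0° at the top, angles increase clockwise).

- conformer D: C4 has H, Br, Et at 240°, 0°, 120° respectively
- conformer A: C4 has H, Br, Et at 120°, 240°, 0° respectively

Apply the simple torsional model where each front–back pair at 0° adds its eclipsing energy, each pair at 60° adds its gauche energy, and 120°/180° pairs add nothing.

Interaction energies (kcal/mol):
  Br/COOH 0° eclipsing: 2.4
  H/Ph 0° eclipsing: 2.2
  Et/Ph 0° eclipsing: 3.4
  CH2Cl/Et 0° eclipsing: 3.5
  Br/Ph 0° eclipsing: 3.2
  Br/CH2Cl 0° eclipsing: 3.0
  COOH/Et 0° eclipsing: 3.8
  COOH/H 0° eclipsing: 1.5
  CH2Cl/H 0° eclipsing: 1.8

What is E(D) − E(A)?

D (eclipsed): Ph(0°)/Br(0°) eclipsed 3.2; CH2Cl(120°)/Et(120°) eclipsed 3.5; COOH(240°)/H(240°) eclipsed 1.5 → 8.2 kcal/mol.
A (eclipsed): Ph(0°)/Et(0°) eclipsed 3.4; CH2Cl(120°)/H(120°) eclipsed 1.8; COOH(240°)/Br(240°) eclipsed 2.4 → 7.6 kcal/mol.
E(D) − E(A) = 8.2 − 7.6 = +0.6 kcal/mol.

+0.6 kcal/mol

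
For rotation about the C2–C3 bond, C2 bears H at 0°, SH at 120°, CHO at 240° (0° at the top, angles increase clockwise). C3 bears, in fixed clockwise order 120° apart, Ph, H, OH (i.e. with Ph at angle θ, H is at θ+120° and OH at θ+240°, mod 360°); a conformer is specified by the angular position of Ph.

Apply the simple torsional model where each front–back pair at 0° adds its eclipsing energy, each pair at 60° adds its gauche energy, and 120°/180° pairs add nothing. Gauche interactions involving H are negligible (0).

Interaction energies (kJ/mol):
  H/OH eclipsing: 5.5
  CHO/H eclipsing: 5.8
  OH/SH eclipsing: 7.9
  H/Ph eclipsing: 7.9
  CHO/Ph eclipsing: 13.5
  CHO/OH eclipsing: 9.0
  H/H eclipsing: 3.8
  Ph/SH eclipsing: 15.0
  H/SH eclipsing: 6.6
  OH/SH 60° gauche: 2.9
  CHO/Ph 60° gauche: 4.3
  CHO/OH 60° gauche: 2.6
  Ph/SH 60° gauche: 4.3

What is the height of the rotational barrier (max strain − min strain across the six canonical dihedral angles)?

Ph at 0° is eclipsed. H at 0° is eclipsed with Ph at 0° (7.9); SH at 120° is eclipsed with H at 120° (6.6); CHO at 240° is eclipsed with OH at 240° (9.0). Total 23.5 kJ/mol.
Ph at 60° is staggered. SH at 120° is gauche with Ph at 60° (4.3); CHO at 240° is gauche with OH at 300° (2.6). Total 6.9 kJ/mol.
Ph at 120° is eclipsed. H at 0° is eclipsed with OH at 0° (5.5); SH at 120° is eclipsed with Ph at 120° (15.0); CHO at 240° is eclipsed with H at 240° (5.8). Total 26.3 kJ/mol.
Ph at 180° is staggered. SH at 120° is gauche with Ph at 180° (4.3); SH at 120° is gauche with OH at 60° (2.9); CHO at 240° is gauche with Ph at 180° (4.3). Total 11.5 kJ/mol.
Ph at 240° is eclipsed. H at 0° is eclipsed with H at 0° (3.8); SH at 120° is eclipsed with OH at 120° (7.9); CHO at 240° is eclipsed with Ph at 240° (13.5). Total 25.2 kJ/mol.
Ph at 300° is staggered. SH at 120° is gauche with OH at 180° (2.9); CHO at 240° is gauche with Ph at 300° (4.3); CHO at 240° is gauche with OH at 180° (2.6). Total 9.8 kJ/mol.
Max at 120° (26.3 kJ/mol), min at 60° (6.9 kJ/mol); barrier = 19.4 kJ/mol.

19.4 kJ/mol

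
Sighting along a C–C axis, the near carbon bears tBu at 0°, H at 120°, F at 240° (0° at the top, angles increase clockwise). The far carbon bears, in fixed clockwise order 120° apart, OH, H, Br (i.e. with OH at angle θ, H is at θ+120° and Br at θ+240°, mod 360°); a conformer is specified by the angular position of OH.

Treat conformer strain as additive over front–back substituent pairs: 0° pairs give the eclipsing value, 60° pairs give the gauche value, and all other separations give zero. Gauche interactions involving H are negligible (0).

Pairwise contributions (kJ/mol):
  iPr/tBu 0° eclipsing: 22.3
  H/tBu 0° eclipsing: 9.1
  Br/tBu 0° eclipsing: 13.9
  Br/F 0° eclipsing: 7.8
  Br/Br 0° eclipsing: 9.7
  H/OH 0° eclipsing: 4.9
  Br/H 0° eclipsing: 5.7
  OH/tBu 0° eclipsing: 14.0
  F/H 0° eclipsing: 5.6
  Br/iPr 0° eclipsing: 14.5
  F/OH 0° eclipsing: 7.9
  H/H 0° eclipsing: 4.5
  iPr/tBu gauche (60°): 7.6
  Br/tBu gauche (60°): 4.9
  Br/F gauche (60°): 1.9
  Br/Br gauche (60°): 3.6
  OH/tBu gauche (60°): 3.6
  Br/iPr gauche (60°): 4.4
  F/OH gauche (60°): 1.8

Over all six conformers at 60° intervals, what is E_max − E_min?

OH at 0° (eclipsed): tBu–OH eclipsed, H–H eclipsed, F–Br eclipsed; 14.0 + 4.5 + 7.8 = 26.3 kJ/mol.
OH at 60° (staggered): tBu–OH gauche, tBu–Br gauche, F–Br gauche; 3.6 + 4.9 + 1.9 = 10.4 kJ/mol.
OH at 120° (eclipsed): tBu–Br eclipsed, H–OH eclipsed, F–H eclipsed; 13.9 + 4.9 + 5.6 = 24.4 kJ/mol.
OH at 180° (staggered): tBu–Br gauche, F–OH gauche; 4.9 + 1.8 = 6.7 kJ/mol.
OH at 240° (eclipsed): tBu–H eclipsed, H–Br eclipsed, F–OH eclipsed; 9.1 + 5.7 + 7.9 = 22.7 kJ/mol.
OH at 300° (staggered): tBu–OH gauche, F–OH gauche, F–Br gauche; 3.6 + 1.8 + 1.9 = 7.3 kJ/mol.
Max at 0° (26.3 kJ/mol), min at 180° (6.7 kJ/mol); barrier = 19.6 kJ/mol.

19.6 kJ/mol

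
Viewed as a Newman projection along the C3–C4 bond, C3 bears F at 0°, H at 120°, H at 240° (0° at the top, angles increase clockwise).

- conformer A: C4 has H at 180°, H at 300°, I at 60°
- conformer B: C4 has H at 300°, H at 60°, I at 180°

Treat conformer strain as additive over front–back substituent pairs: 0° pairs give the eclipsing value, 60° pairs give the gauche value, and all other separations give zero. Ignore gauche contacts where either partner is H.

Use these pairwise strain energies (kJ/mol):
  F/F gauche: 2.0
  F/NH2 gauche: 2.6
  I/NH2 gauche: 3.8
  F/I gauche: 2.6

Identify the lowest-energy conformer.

A (staggered): F–I gauche; 2.6 = 2.6 kJ/mol.
B (staggered): no non-H gauche contacts → 0.0 kJ/mol.
B has the lowest total (0.0 kJ/mol).

B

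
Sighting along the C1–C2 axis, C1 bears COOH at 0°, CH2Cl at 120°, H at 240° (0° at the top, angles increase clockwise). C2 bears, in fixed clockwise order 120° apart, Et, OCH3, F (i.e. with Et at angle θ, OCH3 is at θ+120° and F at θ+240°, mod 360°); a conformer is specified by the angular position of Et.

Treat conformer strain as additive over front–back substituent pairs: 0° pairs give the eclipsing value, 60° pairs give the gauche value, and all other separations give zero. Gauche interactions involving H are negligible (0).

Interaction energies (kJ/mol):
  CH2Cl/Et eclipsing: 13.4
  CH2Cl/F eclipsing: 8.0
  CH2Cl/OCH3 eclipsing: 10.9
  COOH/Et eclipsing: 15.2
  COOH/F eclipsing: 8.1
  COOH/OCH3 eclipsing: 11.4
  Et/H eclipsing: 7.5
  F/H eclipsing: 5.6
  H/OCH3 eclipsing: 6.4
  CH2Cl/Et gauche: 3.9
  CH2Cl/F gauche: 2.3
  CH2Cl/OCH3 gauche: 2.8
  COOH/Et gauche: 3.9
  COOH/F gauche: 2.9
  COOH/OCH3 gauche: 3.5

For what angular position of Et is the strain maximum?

0°

Et at 0° is eclipsed. COOH at 0° is eclipsed with Et at 0° (15.2); CH2Cl at 120° is eclipsed with OCH3 at 120° (10.9); H at 240° is eclipsed with F at 240° (5.6). Total 31.7 kJ/mol.
Et at 60° is staggered. COOH at 0° is gauche with Et at 60° (3.9); COOH at 0° is gauche with F at 300° (2.9); CH2Cl at 120° is gauche with Et at 60° (3.9); CH2Cl at 120° is gauche with OCH3 at 180° (2.8). Total 13.5 kJ/mol.
Et at 120° is eclipsed. COOH at 0° is eclipsed with F at 0° (8.1); CH2Cl at 120° is eclipsed with Et at 120° (13.4); H at 240° is eclipsed with OCH3 at 240° (6.4). Total 27.9 kJ/mol.
Et at 180° is staggered. COOH at 0° is gauche with OCH3 at 300° (3.5); COOH at 0° is gauche with F at 60° (2.9); CH2Cl at 120° is gauche with Et at 180° (3.9); CH2Cl at 120° is gauche with F at 60° (2.3). Total 12.6 kJ/mol.
Et at 240° is eclipsed. COOH at 0° is eclipsed with OCH3 at 0° (11.4); CH2Cl at 120° is eclipsed with F at 120° (8.0); H at 240° is eclipsed with Et at 240° (7.5). Total 26.9 kJ/mol.
Et at 300° is staggered. COOH at 0° is gauche with Et at 300° (3.9); COOH at 0° is gauche with OCH3 at 60° (3.5); CH2Cl at 120° is gauche with OCH3 at 60° (2.8); CH2Cl at 120° is gauche with F at 180° (2.3). Total 12.5 kJ/mol.
The maximum (31.7 kJ/mol) occurs with Et at 0°.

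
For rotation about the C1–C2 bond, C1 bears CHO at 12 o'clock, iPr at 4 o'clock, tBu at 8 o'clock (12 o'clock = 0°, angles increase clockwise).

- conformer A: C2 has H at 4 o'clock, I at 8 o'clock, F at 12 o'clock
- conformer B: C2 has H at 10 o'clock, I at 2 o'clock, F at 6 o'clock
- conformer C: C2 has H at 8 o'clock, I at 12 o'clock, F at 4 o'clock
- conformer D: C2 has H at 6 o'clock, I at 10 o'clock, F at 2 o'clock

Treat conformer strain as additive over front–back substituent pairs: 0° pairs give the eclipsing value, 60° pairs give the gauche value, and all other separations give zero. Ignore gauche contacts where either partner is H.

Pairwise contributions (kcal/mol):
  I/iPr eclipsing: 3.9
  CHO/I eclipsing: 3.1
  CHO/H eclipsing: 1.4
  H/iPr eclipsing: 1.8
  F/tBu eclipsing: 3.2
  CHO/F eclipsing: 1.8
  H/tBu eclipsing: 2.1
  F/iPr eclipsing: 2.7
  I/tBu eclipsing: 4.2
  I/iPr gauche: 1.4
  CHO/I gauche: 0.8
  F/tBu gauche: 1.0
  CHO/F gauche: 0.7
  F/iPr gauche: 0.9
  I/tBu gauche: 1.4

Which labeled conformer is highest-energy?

A (eclipsed): CHO(0°)/F(0°) eclipsed 1.8; iPr(120°)/H(120°) eclipsed 1.8; tBu(240°)/I(240°) eclipsed 4.2 → 7.8 kcal/mol.
B (staggered): CHO(0°)/I(60°) gauche 0.8; iPr(120°)/I(60°) gauche 1.4; iPr(120°)/F(180°) gauche 0.9; tBu(240°)/F(180°) gauche 1.0 → 4.1 kcal/mol.
C (eclipsed): CHO(0°)/I(0°) eclipsed 3.1; iPr(120°)/F(120°) eclipsed 2.7; tBu(240°)/H(240°) eclipsed 2.1 → 7.9 kcal/mol.
D (staggered): CHO(0°)/I(300°) gauche 0.8; CHO(0°)/F(60°) gauche 0.7; iPr(120°)/F(60°) gauche 0.9; tBu(240°)/I(300°) gauche 1.4 → 3.8 kcal/mol.
C has the highest total (7.9 kcal/mol).

C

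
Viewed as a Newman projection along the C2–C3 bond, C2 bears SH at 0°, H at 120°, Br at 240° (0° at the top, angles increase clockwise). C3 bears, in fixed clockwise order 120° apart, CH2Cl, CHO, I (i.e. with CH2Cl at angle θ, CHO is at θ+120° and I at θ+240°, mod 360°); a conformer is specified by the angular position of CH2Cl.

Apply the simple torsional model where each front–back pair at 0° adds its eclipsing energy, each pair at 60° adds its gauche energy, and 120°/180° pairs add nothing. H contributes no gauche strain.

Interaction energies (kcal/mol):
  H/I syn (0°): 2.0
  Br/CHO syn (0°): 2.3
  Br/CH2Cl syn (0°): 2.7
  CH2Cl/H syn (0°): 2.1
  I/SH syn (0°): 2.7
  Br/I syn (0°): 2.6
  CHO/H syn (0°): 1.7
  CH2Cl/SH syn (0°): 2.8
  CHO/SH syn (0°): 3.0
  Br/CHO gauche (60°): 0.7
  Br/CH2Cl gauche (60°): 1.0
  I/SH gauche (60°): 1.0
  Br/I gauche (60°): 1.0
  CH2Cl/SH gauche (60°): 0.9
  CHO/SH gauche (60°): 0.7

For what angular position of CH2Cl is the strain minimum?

180°

CH2Cl at 0° (eclipsed): SH(0°)/CH2Cl(0°) eclipsed 2.8; H(120°)/CHO(120°) eclipsed 1.7; Br(240°)/I(240°) eclipsed 2.6 → 7.1 kcal/mol.
CH2Cl at 60° (staggered): SH(0°)/CH2Cl(60°) gauche 0.9; SH(0°)/I(300°) gauche 1.0; Br(240°)/CHO(180°) gauche 0.7; Br(240°)/I(300°) gauche 1.0 → 3.6 kcal/mol.
CH2Cl at 120° (eclipsed): SH(0°)/I(0°) eclipsed 2.7; H(120°)/CH2Cl(120°) eclipsed 2.1; Br(240°)/CHO(240°) eclipsed 2.3 → 7.1 kcal/mol.
CH2Cl at 180° (staggered): SH(0°)/CHO(300°) gauche 0.7; SH(0°)/I(60°) gauche 1.0; Br(240°)/CH2Cl(180°) gauche 1.0; Br(240°)/CHO(300°) gauche 0.7 → 3.4 kcal/mol.
CH2Cl at 240° (eclipsed): SH(0°)/CHO(0°) eclipsed 3.0; H(120°)/I(120°) eclipsed 2.0; Br(240°)/CH2Cl(240°) eclipsed 2.7 → 7.7 kcal/mol.
CH2Cl at 300° (staggered): SH(0°)/CH2Cl(300°) gauche 0.9; SH(0°)/CHO(60°) gauche 0.7; Br(240°)/CH2Cl(300°) gauche 1.0; Br(240°)/I(180°) gauche 1.0 → 3.6 kcal/mol.
The minimum (3.4 kcal/mol) occurs with CH2Cl at 180°.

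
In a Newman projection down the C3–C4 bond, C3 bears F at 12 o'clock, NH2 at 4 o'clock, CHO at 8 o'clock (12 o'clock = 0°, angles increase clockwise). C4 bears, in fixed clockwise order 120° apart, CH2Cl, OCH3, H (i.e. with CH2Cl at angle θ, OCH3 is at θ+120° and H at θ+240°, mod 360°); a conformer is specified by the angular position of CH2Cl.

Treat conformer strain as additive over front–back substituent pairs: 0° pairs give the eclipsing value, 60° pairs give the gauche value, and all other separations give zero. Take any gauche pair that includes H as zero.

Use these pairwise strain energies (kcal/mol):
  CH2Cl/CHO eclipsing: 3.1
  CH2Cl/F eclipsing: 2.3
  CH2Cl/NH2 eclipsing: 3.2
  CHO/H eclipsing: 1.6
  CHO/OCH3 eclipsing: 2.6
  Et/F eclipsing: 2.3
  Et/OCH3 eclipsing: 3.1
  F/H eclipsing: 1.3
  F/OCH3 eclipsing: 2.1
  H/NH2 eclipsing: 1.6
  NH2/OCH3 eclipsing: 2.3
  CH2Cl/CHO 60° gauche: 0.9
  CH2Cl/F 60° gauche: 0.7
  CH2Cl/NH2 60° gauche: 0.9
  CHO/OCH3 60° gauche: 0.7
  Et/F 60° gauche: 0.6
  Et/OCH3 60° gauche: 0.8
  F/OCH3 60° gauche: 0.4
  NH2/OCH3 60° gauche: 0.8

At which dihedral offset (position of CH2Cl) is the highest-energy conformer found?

CH2Cl at 0° (eclipsed): F–CH2Cl eclipsed, NH2–OCH3 eclipsed, CHO–H eclipsed; 2.3 + 2.3 + 1.6 = 6.2 kcal/mol.
CH2Cl at 60° (staggered): F–CH2Cl gauche, NH2–CH2Cl gauche, NH2–OCH3 gauche, CHO–OCH3 gauche; 0.7 + 0.9 + 0.8 + 0.7 = 3.1 kcal/mol.
CH2Cl at 120° (eclipsed): F–H eclipsed, NH2–CH2Cl eclipsed, CHO–OCH3 eclipsed; 1.3 + 3.2 + 2.6 = 7.1 kcal/mol.
CH2Cl at 180° (staggered): F–OCH3 gauche, NH2–CH2Cl gauche, CHO–CH2Cl gauche, CHO–OCH3 gauche; 0.4 + 0.9 + 0.9 + 0.7 = 2.9 kcal/mol.
CH2Cl at 240° (eclipsed): F–OCH3 eclipsed, NH2–H eclipsed, CHO–CH2Cl eclipsed; 2.1 + 1.6 + 3.1 = 6.8 kcal/mol.
CH2Cl at 300° (staggered): F–CH2Cl gauche, F–OCH3 gauche, NH2–OCH3 gauche, CHO–CH2Cl gauche; 0.7 + 0.4 + 0.8 + 0.9 = 2.8 kcal/mol.
The maximum (7.1 kcal/mol) occurs with CH2Cl at 120°.

120°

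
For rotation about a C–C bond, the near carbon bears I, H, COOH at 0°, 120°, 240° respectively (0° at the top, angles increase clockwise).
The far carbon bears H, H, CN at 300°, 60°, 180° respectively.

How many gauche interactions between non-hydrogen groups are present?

Non-H gauche pairs: COOH(240°)/CN(180°) — 1 interaction.

1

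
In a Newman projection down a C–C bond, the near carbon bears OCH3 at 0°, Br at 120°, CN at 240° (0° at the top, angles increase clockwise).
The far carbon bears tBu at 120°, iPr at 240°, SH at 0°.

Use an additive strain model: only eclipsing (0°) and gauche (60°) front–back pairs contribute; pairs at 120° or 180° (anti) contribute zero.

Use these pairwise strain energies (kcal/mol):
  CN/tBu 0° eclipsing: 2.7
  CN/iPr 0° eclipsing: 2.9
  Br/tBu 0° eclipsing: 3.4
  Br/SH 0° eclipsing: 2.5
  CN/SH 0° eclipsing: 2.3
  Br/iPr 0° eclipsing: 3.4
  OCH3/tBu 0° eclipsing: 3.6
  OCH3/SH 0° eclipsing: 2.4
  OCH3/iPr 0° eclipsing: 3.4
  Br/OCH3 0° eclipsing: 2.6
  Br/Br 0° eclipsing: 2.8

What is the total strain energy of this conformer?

8.7 kcal/mol

This conformer is eclipsed. OCH3 at 0° is eclipsed with SH at 0° (2.4); Br at 120° is eclipsed with tBu at 120° (3.4); CN at 240° is eclipsed with iPr at 240° (2.9). Total 8.7 kcal/mol.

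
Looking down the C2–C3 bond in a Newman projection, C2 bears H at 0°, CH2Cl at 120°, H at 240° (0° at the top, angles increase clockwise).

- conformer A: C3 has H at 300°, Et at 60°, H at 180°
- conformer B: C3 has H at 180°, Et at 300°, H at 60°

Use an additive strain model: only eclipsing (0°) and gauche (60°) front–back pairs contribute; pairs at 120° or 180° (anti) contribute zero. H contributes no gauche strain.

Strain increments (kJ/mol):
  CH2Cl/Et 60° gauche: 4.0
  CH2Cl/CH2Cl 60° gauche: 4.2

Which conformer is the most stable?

B

A (staggered): CH2Cl(120°)/Et(60°) gauche 4.0 → 4.0 kJ/mol.
B (staggered): no non-H gauche contacts → 0.0 kJ/mol.
B has the lowest total (0.0 kJ/mol).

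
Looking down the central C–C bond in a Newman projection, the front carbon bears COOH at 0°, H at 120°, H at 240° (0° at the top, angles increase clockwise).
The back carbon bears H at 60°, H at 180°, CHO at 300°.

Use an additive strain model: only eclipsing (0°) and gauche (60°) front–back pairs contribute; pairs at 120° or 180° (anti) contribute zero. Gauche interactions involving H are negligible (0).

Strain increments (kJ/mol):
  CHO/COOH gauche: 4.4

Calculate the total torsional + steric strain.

4.4 kJ/mol

This conformer (staggered): COOH(0°)/CHO(300°) gauche 4.4 → 4.4 kJ/mol.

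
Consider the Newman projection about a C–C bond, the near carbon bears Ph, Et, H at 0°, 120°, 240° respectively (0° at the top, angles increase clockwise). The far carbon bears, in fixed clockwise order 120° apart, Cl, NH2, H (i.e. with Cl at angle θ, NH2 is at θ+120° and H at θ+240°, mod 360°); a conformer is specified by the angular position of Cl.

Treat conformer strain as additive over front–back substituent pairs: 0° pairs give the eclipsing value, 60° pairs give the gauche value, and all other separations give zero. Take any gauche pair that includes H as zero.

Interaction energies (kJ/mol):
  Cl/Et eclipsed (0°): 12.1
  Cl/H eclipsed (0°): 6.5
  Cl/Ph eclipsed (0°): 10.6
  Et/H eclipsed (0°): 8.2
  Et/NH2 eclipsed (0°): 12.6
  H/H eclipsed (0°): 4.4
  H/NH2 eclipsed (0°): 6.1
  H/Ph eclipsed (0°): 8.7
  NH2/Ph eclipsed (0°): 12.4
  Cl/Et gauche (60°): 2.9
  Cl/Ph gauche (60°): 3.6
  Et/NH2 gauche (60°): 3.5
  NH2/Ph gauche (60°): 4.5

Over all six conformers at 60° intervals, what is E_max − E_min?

Cl at 0° (eclipsed): Ph(0°)/Cl(0°) eclipsed 10.6; Et(120°)/NH2(120°) eclipsed 12.6; H(240°)/H(240°) eclipsed 4.4 → 27.6 kJ/mol.
Cl at 60° (staggered): Ph(0°)/Cl(60°) gauche 3.6; Et(120°)/Cl(60°) gauche 2.9; Et(120°)/NH2(180°) gauche 3.5 → 10.0 kJ/mol.
Cl at 120° (eclipsed): Ph(0°)/H(0°) eclipsed 8.7; Et(120°)/Cl(120°) eclipsed 12.1; H(240°)/NH2(240°) eclipsed 6.1 → 26.9 kJ/mol.
Cl at 180° (staggered): Ph(0°)/NH2(300°) gauche 4.5; Et(120°)/Cl(180°) gauche 2.9 → 7.4 kJ/mol.
Cl at 240° (eclipsed): Ph(0°)/NH2(0°) eclipsed 12.4; Et(120°)/H(120°) eclipsed 8.2; H(240°)/Cl(240°) eclipsed 6.5 → 27.1 kJ/mol.
Cl at 300° (staggered): Ph(0°)/Cl(300°) gauche 3.6; Ph(0°)/NH2(60°) gauche 4.5; Et(120°)/NH2(60°) gauche 3.5 → 11.6 kJ/mol.
Max at 0° (27.6 kJ/mol), min at 180° (7.4 kJ/mol); barrier = 20.2 kJ/mol.

20.2 kJ/mol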